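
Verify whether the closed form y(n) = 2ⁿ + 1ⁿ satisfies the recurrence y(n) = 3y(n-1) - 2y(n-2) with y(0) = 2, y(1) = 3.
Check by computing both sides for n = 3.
From the recurrence with y(0) = 2, y(1) = 3:
  y(0) = 2, y(1) = 3, y(2) = 5, y(3) = 9
  so the recurrence gives y(3) = 9.
From the proposed closed form y(n) = 2ⁿ + 1ⁿ:
  y(3) = 9.
Both sides give 9 at n = 3, and the initial condition(s) match, so the closed form is consistent.

Yes, the closed form is correct.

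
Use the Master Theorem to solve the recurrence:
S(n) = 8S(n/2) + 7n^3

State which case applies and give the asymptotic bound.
Master Theorem template: S(n) = a·S(n/b) + f(n).
Here: a=8, b=2, f(n)=7n^3
Compute log_b(a) = log_2(8) = 3.
f(n) = 7n^3 = Θ(n^3). Case 2: S(n) = Θ(n^3 log n).

Case 2: S(n) = Θ(n^3 log n)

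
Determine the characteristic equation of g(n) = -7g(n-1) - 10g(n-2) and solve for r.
Substitute g(n) = rⁿ and divide through by rⁿ⁻²: r² + 7r + 10 = 0
Factor: (r + 2)(r + 5) = 0, so r = -2, -5.
General solution: g(n) = A·(-2)ⁿ + B·(-5)ⁿ

Characteristic: r² + 7r + 10 = 0, Roots: r = -2, -5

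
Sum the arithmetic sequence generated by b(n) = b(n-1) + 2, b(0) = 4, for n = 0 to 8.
Computing the sequence terms: 4, 6, 8, 10, 12, 14, 16, 18, 20
Adding these values together:

108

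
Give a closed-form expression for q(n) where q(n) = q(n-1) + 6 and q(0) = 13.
Recurrence: q(n) = q(n-1) + 6, initial: q(0) = 13.
Each step adds 6, so q(n) = q(0) + 6n = 6n + 13.

q(n) = 6n + 13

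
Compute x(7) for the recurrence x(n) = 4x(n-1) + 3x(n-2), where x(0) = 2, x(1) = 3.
Computing the sequence terms:
2, 3, 18, 81, 378, 1755, 8154, 37881

37881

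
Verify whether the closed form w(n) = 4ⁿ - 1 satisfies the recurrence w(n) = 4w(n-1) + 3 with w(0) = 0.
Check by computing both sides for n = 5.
From the recurrence with w(0) = 0:
  w(0) = 0, w(1) = 3, w(2) = 15, w(3) = 63, w(4) = 255, w(5) = 1023
  so the recurrence gives w(5) = 1023.
From the proposed closed form w(n) = 4ⁿ - 1:
  w(5) = 1023.
Both sides give 1023 at n = 5, and the initial condition(s) match, so the closed form is consistent.

Yes, the closed form is correct.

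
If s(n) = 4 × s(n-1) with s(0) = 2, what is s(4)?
Computing step by step:
s(0) = 2
s(1) = 4 × 2 = 8
s(2) = 4 × 8 = 32
s(3) = 4 × 32 = 128
s(4) = 4 × 128 = 512

512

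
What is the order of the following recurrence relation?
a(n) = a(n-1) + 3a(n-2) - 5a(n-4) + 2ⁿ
The order is the largest lag k for which a(n-k) appears. Here the deepest term is a(n-4) (the 2ⁿ term is non-homogeneous and does not affect the order), so the order is 4.

Order 4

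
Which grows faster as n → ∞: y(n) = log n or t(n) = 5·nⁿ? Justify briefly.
Comparing growth rates:
Growth-rate hierarchy: log n ≺ any polynomial ≺ any exponential cⁿ (c>1) ≺ n! ≺ nⁿ.
super-exponential nⁿ dominates logarithmic asymptotically.

t(n) grows faster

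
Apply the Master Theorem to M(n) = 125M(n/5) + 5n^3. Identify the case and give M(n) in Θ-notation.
Master Theorem template: M(n) = a·M(n/b) + f(n).
Here: a=125, b=5, f(n)=5n^3
Compute log_b(a) = log_5(125) = 3.
f(n) = 5n^3 = Θ(n^3). Case 2: M(n) = Θ(n^3 log n).

Case 2: M(n) = Θ(n^3 log n)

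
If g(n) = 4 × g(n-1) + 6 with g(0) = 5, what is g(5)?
Computing step by step:
g(0) = 5
g(1) = 4 × 5 + 6 = 26
g(2) = 4 × 26 + 6 = 110
g(3) = 4 × 110 + 6 = 446
g(4) = 4 × 446 + 6 = 1790
g(5) = 4 × 1790 + 6 = 7166

7166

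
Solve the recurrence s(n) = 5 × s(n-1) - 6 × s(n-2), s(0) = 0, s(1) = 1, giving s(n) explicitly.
Recurrence: s(n) = 5 × s(n-1) - 6 × s(n-2), initial: s(0) = 0, s(1) = 1.
Characteristic equation: r² - 5r + 6 = 0, which factors as (r - 3)(r - 2) = 0, so r = 3, 2. General solution s(n) = A·3ⁿ + B·2ⁿ. From s(0) = 0: A + B = 0. From s(1) = 1: 3A + 2B = 1. Solving gives A = 1, B = -1.

s(n) = 3ⁿ - 2ⁿ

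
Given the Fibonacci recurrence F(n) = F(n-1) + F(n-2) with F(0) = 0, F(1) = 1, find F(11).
Computing the sequence terms:
0, 1, 1, 2, 3, 5, 8, 13, 21, 34, 55, 89

89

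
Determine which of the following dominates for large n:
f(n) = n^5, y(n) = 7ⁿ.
Comparing growth rates:
Growth-rate hierarchy: log n ≺ any polynomial ≺ any exponential cⁿ (c>1) ≺ n! ≺ nⁿ.
exponential base 7 dominates polynomial degree 5 asymptotically.

y(n) grows faster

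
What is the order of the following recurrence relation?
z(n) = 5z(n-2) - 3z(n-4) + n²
The order is the largest lag k for which z(n-k) appears. Here the deepest term is z(n-4) (the n² term is non-homogeneous and does not affect the order), so the order is 4.

Order 4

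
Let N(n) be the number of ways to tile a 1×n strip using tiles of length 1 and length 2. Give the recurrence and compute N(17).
Condition on the last tile: it has length 1 (leaving a 1×(n-1) strip) or length 2 (leaving a 1×(n-2) strip), so N(n) = N(n-1) + N(n-2) (order-2 linear recurrence).
For 0 ≤ i < 2 only unit tiles fit, so N(i) = 1.
Iterating the recurrence: N(2) = 2, N(3) = 3, N(4) = 5, N(5) = 8, N(6) = 13, N(7) = 21, N(8) = 34, N(9) = 55, N(10) = 89, N(11) = 144, N(12) = 233, N(13) = 377, N(14) = 610, N(15) = 987, N(16) = 1597, N(17) = 2584.

N(n) = N(n-1) + N(n-2), with N(i) = 1 for 0 ≤ i < 2; N(17) = 2584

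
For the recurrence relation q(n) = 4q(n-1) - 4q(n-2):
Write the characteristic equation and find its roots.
Substitute q(n) = rⁿ and divide through by rⁿ⁻²: r² - 4r + 4 = 0
Factor: (r - 2)² = 0, so r = 2 (double root).
General solution: q(n) = (A + Bn)·2ⁿ

Characteristic: r² - 4r + 4 = 0, Roots: r = 2 (double root)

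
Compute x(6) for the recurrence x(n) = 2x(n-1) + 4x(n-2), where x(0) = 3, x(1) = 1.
Computing the sequence terms:
3, 1, 14, 32, 120, 368, 1216

1216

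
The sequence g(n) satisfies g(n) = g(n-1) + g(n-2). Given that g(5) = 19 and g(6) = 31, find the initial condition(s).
Work backwards using g(k) = g(k+2) - g(k+1):
g(4) = g(6) - g(5) = 31 - 19 = 12
g(3) = g(5) - g(4) = 19 - 12 = 7
g(2) = g(4) - g(3) = 12 - 7 = 5
g(1) = g(3) - g(2) = 7 - 5 = 2
g(0) = g(2) - g(1) = 5 - 2 = 3

g(0) = 3, g(1) = 2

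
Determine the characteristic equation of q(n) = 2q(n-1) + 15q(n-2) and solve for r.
Substitute q(n) = rⁿ and divide through by rⁿ⁻²: r² - 2r - 15 = 0
Factor: (r - 5)(r + 3) = 0, so r = 5, -3.
General solution: q(n) = A·5ⁿ + B·(-3)ⁿ

Characteristic: r² - 2r - 15 = 0, Roots: r = 5, -3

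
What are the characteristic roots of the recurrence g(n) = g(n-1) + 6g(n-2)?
Substitute g(n) = rⁿ and divide through by rⁿ⁻²: r² - r - 6 = 0
Factor: (r + 2)(r - 3) = 0, so r = -2, 3.
General solution: g(n) = A·(-2)ⁿ + B·3ⁿ

Characteristic: r² - r - 6 = 0, Roots: r = -2, 3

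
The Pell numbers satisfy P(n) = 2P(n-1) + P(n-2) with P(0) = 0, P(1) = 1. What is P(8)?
Computing the sequence terms:
0, 1, 2, 5, 12, 29, 70, 169, 408

408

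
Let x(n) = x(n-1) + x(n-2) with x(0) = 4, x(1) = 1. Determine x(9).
Computing the sequence terms:
4, 1, 5, 6, 11, 17, 28, 45, 73, 118

118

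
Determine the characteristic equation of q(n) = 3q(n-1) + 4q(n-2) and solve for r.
Substitute q(n) = rⁿ and divide through by rⁿ⁻²: r² - 3r - 4 = 0
Factor: (r + 1)(r - 4) = 0, so r = -1, 4.
General solution: q(n) = A·(-1)ⁿ + B·4ⁿ

Characteristic: r² - 3r - 4 = 0, Roots: r = -1, 4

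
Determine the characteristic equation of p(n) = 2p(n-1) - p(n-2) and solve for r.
Substitute p(n) = rⁿ and divide through by rⁿ⁻²: r² - 2r + 1 = 0
Factor: (r - 1)² = 0, so r = 1 (double root).
General solution: p(n) = (A + Bn)·1ⁿ

Characteristic: r² - 2r + 1 = 0, Roots: r = 1 (double root)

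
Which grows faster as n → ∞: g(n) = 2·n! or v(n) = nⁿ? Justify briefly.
Comparing growth rates:
Growth-rate hierarchy: log n ≺ any polynomial ≺ any exponential cⁿ (c>1) ≺ n! ≺ nⁿ.
super-exponential nⁿ dominates factorial asymptotically.

v(n) grows faster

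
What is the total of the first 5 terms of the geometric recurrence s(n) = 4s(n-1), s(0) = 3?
Computing the sequence terms: 3, 12, 48, 192, 768
Adding these values together:

1023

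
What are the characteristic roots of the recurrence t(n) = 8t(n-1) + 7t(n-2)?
Substitute t(n) = rⁿ and divide through by rⁿ⁻²: r² - 8r - 7 = 0
Discriminant: 8² + 4·7 = 92, not a perfect square, so by the quadratic formula r = (8 ± √92)/2.
General solution: t(n) = A·r₁ⁿ + B·r₂ⁿ where r₁,r₂ = (8 ± √92)/2

Characteristic: r² - 8r - 7 = 0, Roots: r = (8 ± √92)/2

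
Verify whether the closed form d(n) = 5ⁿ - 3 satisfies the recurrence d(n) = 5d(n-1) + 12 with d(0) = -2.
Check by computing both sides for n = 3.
From the recurrence with d(0) = -2:
  d(0) = -2, d(1) = 2, d(2) = 22, d(3) = 122
  so the recurrence gives d(3) = 122.
From the proposed closed form d(n) = 5ⁿ - 3:
  d(3) = 122.
Both sides give 122 at n = 3, and the initial condition(s) match, so the closed form is consistent.

Yes, the closed form is correct.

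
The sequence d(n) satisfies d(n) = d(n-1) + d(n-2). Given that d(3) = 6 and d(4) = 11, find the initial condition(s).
Work backwards using d(k) = d(k+2) - d(k+1):
d(2) = d(4) - d(3) = 11 - 6 = 5
d(1) = d(3) - d(2) = 6 - 5 = 1
d(0) = d(2) - d(1) = 5 - 1 = 4

d(0) = 4, d(1) = 1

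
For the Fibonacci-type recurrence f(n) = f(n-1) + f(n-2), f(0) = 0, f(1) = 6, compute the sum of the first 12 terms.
Computing the sequence terms: 0, 6, 6, 12, 18, 30, 48, 78, 126, 204, 330, 534
Adding these values together:

1392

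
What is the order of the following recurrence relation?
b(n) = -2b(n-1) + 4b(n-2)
The order is the largest lag k for which b(n-k) appears. Here the deepest term is b(n-2), so the order is 2.

Order 2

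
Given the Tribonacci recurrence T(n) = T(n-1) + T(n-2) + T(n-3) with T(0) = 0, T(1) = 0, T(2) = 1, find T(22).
Computing the sequence terms:
0, 0, 1, 1, 2, 4, 7, 13, 24, 44, 81, 149, 274, 504, 927, 1705, 3136, 5768, 10609, 19513, 35890, 66012, 121415

121415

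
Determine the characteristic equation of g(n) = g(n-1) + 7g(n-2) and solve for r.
Substitute g(n) = rⁿ and divide through by rⁿ⁻²: r² - r - 7 = 0
Discriminant: 1² + 4·7 = 29, not a perfect square, so by the quadratic formula r = (1 ± √29)/2.
General solution: g(n) = A·r₁ⁿ + B·r₂ⁿ where r₁,r₂ = (1 ± √29)/2

Characteristic: r² - r - 7 = 0, Roots: r = (1 ± √29)/2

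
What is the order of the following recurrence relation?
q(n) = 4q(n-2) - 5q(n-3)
The order is the largest lag k for which q(n-k) appears. Here the deepest term is q(n-3), so the order is 3.

Order 3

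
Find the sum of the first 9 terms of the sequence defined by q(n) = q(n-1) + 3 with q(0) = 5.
Computing the sequence terms: 5, 8, 11, 14, 17, 20, 23, 26, 29
Adding these values together:

153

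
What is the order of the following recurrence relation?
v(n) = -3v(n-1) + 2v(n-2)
The order is the largest lag k for which v(n-k) appears. Here the deepest term is v(n-2), so the order is 2.

Order 2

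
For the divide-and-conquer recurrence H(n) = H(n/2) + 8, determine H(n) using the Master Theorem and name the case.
Master Theorem template: H(n) = a·H(n/b) + f(n).
Here: a=1, b=2, f(n)=8
Compute log_b(a) = log_2(1) = 0.
f(n) = 8 = Θ(1). Case 2: H(n) = Θ(log n).

Case 2: H(n) = Θ(log n)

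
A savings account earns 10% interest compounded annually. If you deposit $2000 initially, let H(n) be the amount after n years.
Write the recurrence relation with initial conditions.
Each year the balance grows by 10%, i.e. is multiplied by 1 + 10/100 = 1.1, so H(n) = 1.1 × H(n-1). The initial deposit gives H(0) = 2000.
Unrolling gives the closed form H(n) = 2000 × (1.1)ⁿ.

H(n) = 1.1 × H(n-1), H(0) = 2000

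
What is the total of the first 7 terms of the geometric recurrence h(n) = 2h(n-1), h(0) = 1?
Computing the sequence terms: 1, 2, 4, 8, 16, 32, 64
Adding these values together:

127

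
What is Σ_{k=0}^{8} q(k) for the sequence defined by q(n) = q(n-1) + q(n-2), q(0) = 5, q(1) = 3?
Computing the sequence terms: 5, 3, 8, 11, 19, 30, 49, 79, 128
Adding these values together:

332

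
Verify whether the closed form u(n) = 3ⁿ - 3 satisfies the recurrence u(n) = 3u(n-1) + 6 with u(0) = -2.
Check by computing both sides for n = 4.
From the recurrence with u(0) = -2:
  u(0) = -2, u(1) = 0, u(2) = 6, u(3) = 24, u(4) = 78
  so the recurrence gives u(4) = 78.
From the proposed closed form u(n) = 3ⁿ - 3:
  u(4) = 78.
Both sides give 78 at n = 4, and the initial condition(s) match, so the closed form is consistent.

Yes, the closed form is correct.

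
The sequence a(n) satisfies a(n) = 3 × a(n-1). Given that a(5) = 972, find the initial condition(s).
In general a(n) = 3ⁿ · a(0). At n = 5: a(0) = a(5) / 3^5 = 972 / 243 = 4.

a(0) = 4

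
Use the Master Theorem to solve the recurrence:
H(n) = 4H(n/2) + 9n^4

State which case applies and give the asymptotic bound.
Master Theorem template: H(n) = a·H(n/b) + f(n).
Here: a=4, b=2, f(n)=9n^4
Compute log_b(a) = log_2(4) = 2.
f(n) = 9n^4 = Ω(n^(2+ε)) with ε = 2, and the regularity condition holds (a·f(n/b) = (a/b^4)·f(n) with a/b^4 = 2^-2 < 1). Case 3: H(n) = Θ(f(n)) = Θ(n^4).

Case 3: H(n) = Θ(n^4)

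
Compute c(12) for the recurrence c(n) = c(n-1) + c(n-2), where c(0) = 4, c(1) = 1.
Computing the sequence terms:
4, 1, 5, 6, 11, 17, 28, 45, 73, 118, 191, 309, 500

500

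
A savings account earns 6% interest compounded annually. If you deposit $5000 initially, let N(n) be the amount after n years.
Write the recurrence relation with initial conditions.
Each year the balance grows by 6%, i.e. is multiplied by 1 + 6/100 = 1.06, so N(n) = 1.06 × N(n-1). The initial deposit gives N(0) = 5000.
Unrolling gives the closed form N(n) = 5000 × (1.06)ⁿ.

N(n) = 1.06 × N(n-1), N(0) = 5000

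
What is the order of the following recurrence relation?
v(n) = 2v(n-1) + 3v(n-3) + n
The order is the largest lag k for which v(n-k) appears. Here the deepest term is v(n-3) (the n term is non-homogeneous and does not affect the order), so the order is 3.

Order 3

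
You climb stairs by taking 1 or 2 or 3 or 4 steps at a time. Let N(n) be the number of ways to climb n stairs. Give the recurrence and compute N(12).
Condition on the size of the last step (1 to 4): before it there were n-1, …, n-4 stairs climbed, and these cases are disjoint, so N(n) = N(n-1) + N(n-2) + N(n-3) + N(n-4) (order-4 linear recurrence).
Initial conditions by direct count (compositions of i into parts ≤ 4): N(1) = 1; N(2) = 2; N(3) = 4; N(4) = 8.
Iterating the recurrence: N(5) = 15, N(6) = 29, N(7) = 56, N(8) = 108, N(9) = 208, N(10) = 401, N(11) = 773, N(12) = 1490.

N(n) = N(n-1) + N(n-2) + N(n-3) + N(n-4), N(1) = 1, N(2) = 2, N(3) = 4, N(4) = 8; N(12) = 1490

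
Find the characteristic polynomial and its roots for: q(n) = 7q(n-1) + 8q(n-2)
Substitute q(n) = rⁿ and divide through by rⁿ⁻²: r² - 7r - 8 = 0
Factor: (r + 1)(r - 8) = 0, so r = -1, 8.
General solution: q(n) = A·(-1)ⁿ + B·8ⁿ

Characteristic: r² - 7r - 8 = 0, Roots: r = -1, 8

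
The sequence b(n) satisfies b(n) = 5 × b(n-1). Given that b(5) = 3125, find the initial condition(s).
In general b(n) = 5ⁿ · b(0). At n = 5: b(0) = b(5) / 5^5 = 3125 / 3125 = 1.

b(0) = 1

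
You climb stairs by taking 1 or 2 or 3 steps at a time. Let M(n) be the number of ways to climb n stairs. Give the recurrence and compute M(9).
Condition on the size of the last step (1 to 3): before it there were n-1, …, n-3 stairs climbed, and these cases are disjoint, so M(n) = M(n-1) + M(n-2) + M(n-3) (order-3 linear recurrence).
Initial conditions by direct count (compositions of i into parts ≤ 3): M(1) = 1; M(2) = 2; M(3) = 4.
Iterating the recurrence: M(4) = 7, M(5) = 13, M(6) = 24, M(7) = 44, M(8) = 81, M(9) = 149.

M(n) = M(n-1) + M(n-2) + M(n-3), M(1) = 1, M(2) = 2, M(3) = 4; M(9) = 149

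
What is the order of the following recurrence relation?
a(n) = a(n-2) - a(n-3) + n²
The order is the largest lag k for which a(n-k) appears. Here the deepest term is a(n-3) (the n² term is non-homogeneous and does not affect the order), so the order is 3.

Order 3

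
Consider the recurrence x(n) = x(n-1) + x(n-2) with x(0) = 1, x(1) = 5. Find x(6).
Computing the sequence terms:
1, 5, 6, 11, 17, 28, 45

45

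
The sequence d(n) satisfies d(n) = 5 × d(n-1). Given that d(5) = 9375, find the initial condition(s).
In general d(n) = 5ⁿ · d(0). At n = 5: d(0) = d(5) / 5^5 = 9375 / 3125 = 3.

d(0) = 3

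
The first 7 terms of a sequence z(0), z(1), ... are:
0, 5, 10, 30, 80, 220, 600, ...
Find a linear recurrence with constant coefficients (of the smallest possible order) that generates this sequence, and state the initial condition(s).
Look for the lowest-order linear relation among consecutive terms.
Observation: z(n) - 2·z(n-1) - (2)·z(n-2) = 0 holds for the shown terms, and no order-1 relation z(n) = α·z(n-1) + β fits.
Check at n=3: 2·10 + (2)·5 = 30. ✓

z(n) = 2z(n-1) + 2z(n-2), z(0) = 0, z(1) = 5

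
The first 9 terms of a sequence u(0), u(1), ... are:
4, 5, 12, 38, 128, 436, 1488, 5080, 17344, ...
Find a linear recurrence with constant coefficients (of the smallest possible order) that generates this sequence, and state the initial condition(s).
Look for the lowest-order linear relation among consecutive terms.
Observation: u(n) - 4·u(n-1) - (-2)·u(n-2) = 0 holds for the shown terms, and no order-1 relation u(n) = α·u(n-1) + β fits.
Check at n=3: 4·12 + (-2)·5 = 38. ✓

u(n) = 4u(n-1) - 2u(n-2), u(0) = 4, u(1) = 5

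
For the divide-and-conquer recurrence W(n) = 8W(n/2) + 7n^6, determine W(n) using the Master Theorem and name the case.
Master Theorem template: W(n) = a·W(n/b) + f(n).
Here: a=8, b=2, f(n)=7n^6
Compute log_b(a) = log_2(8) = 3.
f(n) = 7n^6 = Ω(n^(3+ε)) with ε = 3, and the regularity condition holds (a·f(n/b) = (a/b^6)·f(n) with a/b^6 = 2^-3 < 1). Case 3: W(n) = Θ(f(n)) = Θ(n^6).

Case 3: W(n) = Θ(n^6)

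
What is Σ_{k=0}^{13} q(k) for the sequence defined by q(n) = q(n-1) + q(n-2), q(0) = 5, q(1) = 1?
Computing the sequence terms: 5, 1, 6, 7, 13, 20, 33, 53, 86, 139, 225, 364, 589, 953
Adding these values together:

2494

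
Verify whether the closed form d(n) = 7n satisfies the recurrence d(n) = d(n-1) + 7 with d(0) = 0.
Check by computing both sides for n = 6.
From the recurrence with d(0) = 0:
  d(0) = 0, d(1) = 7, d(2) = 14, d(3) = 21, d(4) = 28, d(5) = 35, d(6) = 42
  so the recurrence gives d(6) = 42.
From the proposed closed form d(n) = 7n:
  d(6) = 42.
Both sides give 42 at n = 6, and the initial condition(s) match, so the closed form is consistent.

Yes, the closed form is correct.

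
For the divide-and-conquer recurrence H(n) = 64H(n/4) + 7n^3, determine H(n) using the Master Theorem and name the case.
Master Theorem template: H(n) = a·H(n/b) + f(n).
Here: a=64, b=4, f(n)=7n^3
Compute log_b(a) = log_4(64) = 3.
f(n) = 7n^3 = Θ(n^3). Case 2: H(n) = Θ(n^3 log n).

Case 2: H(n) = Θ(n^3 log n)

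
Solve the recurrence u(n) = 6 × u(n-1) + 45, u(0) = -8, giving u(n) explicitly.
Recurrence: u(n) = 6 × u(n-1) + 45, initial: u(0) = -8.
Try u(n) = A·6ⁿ + C. Substituting: A·6ⁿ + C = 6(A·6ⁿ⁻¹ + C) + 45 = A·6ⁿ + 6C + 45, so C = 6C + 45, giving C = -9. Then u(0) = A - 9 = -8 gives A = 1.

u(n) = 6ⁿ - 9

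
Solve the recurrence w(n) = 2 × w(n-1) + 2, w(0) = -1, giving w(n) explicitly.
Recurrence: w(n) = 2 × w(n-1) + 2, initial: w(0) = -1.
Try w(n) = A·2ⁿ + C. Substituting: A·2ⁿ + C = 2(A·2ⁿ⁻¹ + C) + 2 = A·2ⁿ + 2C + 2, so C = 2C + 2, giving C = -2. Then w(0) = A - 2 = -1 gives A = 1.

w(n) = 2ⁿ - 2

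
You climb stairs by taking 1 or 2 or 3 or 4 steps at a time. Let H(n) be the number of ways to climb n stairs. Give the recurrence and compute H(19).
Condition on the size of the last step (1 to 4): before it there were n-1, …, n-4 stairs climbed, and these cases are disjoint, so H(n) = H(n-1) + H(n-2) + H(n-3) + H(n-4) (order-4 linear recurrence).
Initial conditions by direct count (compositions of i into parts ≤ 4): H(1) = 1; H(2) = 2; H(3) = 4; H(4) = 8.
Iterating the recurrence: H(5) = 15, H(6) = 29, H(7) = 56, H(8) = 108, H(9) = 208, H(10) = 401, H(11) = 773, H(12) = 1490, H(13) = 2872, H(14) = 5536, H(15) = 10671, H(16) = 20569, H(17) = 39648, H(18) = 76424, H(19) = 147312.

H(n) = H(n-1) + H(n-2) + H(n-3) + H(n-4), H(1) = 1, H(2) = 2, H(3) = 4, H(4) = 8; H(19) = 147312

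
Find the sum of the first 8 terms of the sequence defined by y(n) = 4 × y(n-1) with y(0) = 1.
Computing the sequence terms: 1, 4, 16, 64, 256, 1024, 4096, 16384
Adding these values together:

21845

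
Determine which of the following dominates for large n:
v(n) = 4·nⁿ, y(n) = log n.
Comparing growth rates:
Growth-rate hierarchy: log n ≺ any polynomial ≺ any exponential cⁿ (c>1) ≺ n! ≺ nⁿ.
super-exponential nⁿ dominates logarithmic asymptotically.

v(n) grows faster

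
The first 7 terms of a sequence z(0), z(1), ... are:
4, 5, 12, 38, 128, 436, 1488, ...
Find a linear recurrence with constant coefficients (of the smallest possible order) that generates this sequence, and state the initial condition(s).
Look for the lowest-order linear relation among consecutive terms.
Observation: z(n) - 4·z(n-1) - (-2)·z(n-2) = 0 holds for the shown terms, and no order-1 relation z(n) = α·z(n-1) + β fits.
Check at n=3: 4·12 + (-2)·5 = 38. ✓

z(n) = 4z(n-1) - 2z(n-2), z(0) = 4, z(1) = 5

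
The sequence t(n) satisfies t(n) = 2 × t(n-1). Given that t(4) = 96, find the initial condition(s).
In general t(n) = 2ⁿ · t(0). At n = 4: t(0) = t(4) / 2^4 = 96 / 16 = 6.

t(0) = 6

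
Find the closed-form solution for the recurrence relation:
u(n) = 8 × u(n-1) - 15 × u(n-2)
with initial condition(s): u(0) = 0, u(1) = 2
Recurrence: u(n) = 8 × u(n-1) - 15 × u(n-2), initial: u(0) = 0, u(1) = 2.
Characteristic equation: r² - 8r + 15 = 0, which factors as (r - 5)(r - 3) = 0, so r = 5, 3. General solution u(n) = A·5ⁿ + B·3ⁿ. From u(0) = 0: A + B = 0. From u(1) = 2: 5A + 3B = 2. Solving gives A = 1, B = -1.

u(n) = 5ⁿ - 3ⁿ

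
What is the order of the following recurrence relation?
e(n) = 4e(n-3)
The order is the largest lag k for which e(n-k) appears. Here the deepest term is e(n-3), so the order is 3.

Order 3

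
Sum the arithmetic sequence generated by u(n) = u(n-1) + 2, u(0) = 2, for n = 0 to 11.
Computing the sequence terms: 2, 4, 6, 8, 10, 12, 14, 16, 18, 20, 22, 24
Adding these values together:

156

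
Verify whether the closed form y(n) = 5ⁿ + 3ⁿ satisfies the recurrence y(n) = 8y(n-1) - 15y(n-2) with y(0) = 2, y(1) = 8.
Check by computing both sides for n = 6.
From the recurrence with y(0) = 2, y(1) = 8:
  y(0) = 2, y(1) = 8, y(2) = 34, y(3) = 152, y(4) = 706, y(5) = 3368, y(6) = 16354
  so the recurrence gives y(6) = 16354.
From the proposed closed form y(n) = 5ⁿ + 3ⁿ:
  y(6) = 16354.
Both sides give 16354 at n = 6, and the initial condition(s) match, so the closed form is consistent.

Yes, the closed form is correct.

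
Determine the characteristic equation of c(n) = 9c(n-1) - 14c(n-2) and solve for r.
Substitute c(n) = rⁿ and divide through by rⁿ⁻²: r² - 9r + 14 = 0
Factor: (r - 2)(r - 7) = 0, so r = 2, 7.
General solution: c(n) = A·2ⁿ + B·7ⁿ

Characteristic: r² - 9r + 14 = 0, Roots: r = 2, 7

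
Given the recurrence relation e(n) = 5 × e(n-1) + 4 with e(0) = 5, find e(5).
Computing step by step:
e(0) = 5
e(1) = 5 × 5 + 4 = 29
e(2) = 5 × 29 + 4 = 149
e(3) = 5 × 149 + 4 = 749
e(4) = 5 × 749 + 4 = 3749
e(5) = 5 × 3749 + 4 = 18749

18749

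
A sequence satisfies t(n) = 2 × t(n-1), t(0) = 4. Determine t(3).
Computing step by step:
t(0) = 4
t(1) = 2 × 4 = 8
t(2) = 2 × 8 = 16
t(3) = 2 × 16 = 32

32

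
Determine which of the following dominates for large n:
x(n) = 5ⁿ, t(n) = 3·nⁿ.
Comparing growth rates:
Growth-rate hierarchy: log n ≺ any polynomial ≺ any exponential cⁿ (c>1) ≺ n! ≺ nⁿ.
super-exponential nⁿ dominates exponential base 5 asymptotically.

t(n) grows faster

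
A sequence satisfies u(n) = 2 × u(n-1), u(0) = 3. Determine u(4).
Computing step by step:
u(0) = 3
u(1) = 2 × 3 = 6
u(2) = 2 × 6 = 12
u(3) = 2 × 12 = 24
u(4) = 2 × 24 = 48

48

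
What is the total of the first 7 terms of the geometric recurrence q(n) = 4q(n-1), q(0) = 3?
Computing the sequence terms: 3, 12, 48, 192, 768, 3072, 12288
Adding these values together:

16383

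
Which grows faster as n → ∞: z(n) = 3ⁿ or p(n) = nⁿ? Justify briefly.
Comparing growth rates:
Growth-rate hierarchy: log n ≺ any polynomial ≺ any exponential cⁿ (c>1) ≺ n! ≺ nⁿ.
super-exponential nⁿ dominates exponential base 3 asymptotically.

p(n) grows faster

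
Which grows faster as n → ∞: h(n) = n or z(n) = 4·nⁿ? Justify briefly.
Comparing growth rates:
Growth-rate hierarchy: log n ≺ any polynomial ≺ any exponential cⁿ (c>1) ≺ n! ≺ nⁿ.
super-exponential nⁿ dominates polynomial degree 1 asymptotically.

z(n) grows faster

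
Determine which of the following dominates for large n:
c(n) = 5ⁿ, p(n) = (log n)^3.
Comparing growth rates:
Growth-rate hierarchy: log n ≺ any polynomial ≺ any exponential cⁿ (c>1) ≺ n! ≺ nⁿ.
exponential base 5 dominates polylogarithmic (log n)^3 asymptotically.

c(n) grows faster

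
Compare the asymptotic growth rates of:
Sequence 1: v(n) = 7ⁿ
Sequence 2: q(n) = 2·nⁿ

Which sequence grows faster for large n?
Comparing growth rates:
Growth-rate hierarchy: log n ≺ any polynomial ≺ any exponential cⁿ (c>1) ≺ n! ≺ nⁿ.
super-exponential nⁿ dominates exponential base 7 asymptotically.

q(n) grows faster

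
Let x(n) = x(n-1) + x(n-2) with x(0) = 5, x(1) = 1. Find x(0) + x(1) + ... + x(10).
Computing the sequence terms: 5, 1, 6, 7, 13, 20, 33, 53, 86, 139, 225
Adding these values together:

588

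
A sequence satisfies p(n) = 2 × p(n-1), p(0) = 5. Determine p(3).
Computing step by step:
p(0) = 5
p(1) = 2 × 5 = 10
p(2) = 2 × 10 = 20
p(3) = 2 × 20 = 40

40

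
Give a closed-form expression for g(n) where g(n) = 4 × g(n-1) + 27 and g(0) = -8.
Recurrence: g(n) = 4 × g(n-1) + 27, initial: g(0) = -8.
Try g(n) = A·4ⁿ + C. Substituting: A·4ⁿ + C = 4(A·4ⁿ⁻¹ + C) + 27 = A·4ⁿ + 4C + 27, so C = 4C + 27, giving C = -9. Then g(0) = A - 9 = -8 gives A = 1.

g(n) = 4ⁿ - 9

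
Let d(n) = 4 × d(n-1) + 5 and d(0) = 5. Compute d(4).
Computing step by step:
d(0) = 5
d(1) = 4 × 5 + 5 = 25
d(2) = 4 × 25 + 5 = 105
d(3) = 4 × 105 + 5 = 425
d(4) = 4 × 425 + 5 = 1705

1705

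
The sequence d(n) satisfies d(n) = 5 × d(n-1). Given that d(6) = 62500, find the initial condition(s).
In general d(n) = 5ⁿ · d(0). At n = 6: d(0) = d(6) / 5^6 = 62500 / 15625 = 4.

d(0) = 4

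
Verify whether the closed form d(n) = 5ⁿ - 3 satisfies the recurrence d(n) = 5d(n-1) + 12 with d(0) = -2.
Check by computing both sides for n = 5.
From the recurrence with d(0) = -2:
  d(0) = -2, d(1) = 2, d(2) = 22, d(3) = 122, d(4) = 622, d(5) = 3122
  so the recurrence gives d(5) = 3122.
From the proposed closed form d(n) = 5ⁿ - 3:
  d(5) = 3122.
Both sides give 3122 at n = 5, and the initial condition(s) match, so the closed form is consistent.

Yes, the closed form is correct.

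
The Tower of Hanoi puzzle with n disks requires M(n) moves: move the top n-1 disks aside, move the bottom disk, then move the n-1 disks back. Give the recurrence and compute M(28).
Moving n disks = move the top n-1 disks aside (M(n-1) moves) + move the largest disk (1 move) + move the n-1 disks back on top (M(n-1) moves), so M(n) = 2M(n-1) + 1, with M(1) = 1 (a single disk takes one move).
First terms: 1, 3, 7, 15, 31, 63, … — each is one less than a power of 2. Indeed M(n) + 1 = 2(M(n-1) + 1) with M(1) + 1 = 2, so M(n) + 1 = 2ⁿ and M(n) = 2ⁿ - 1.
Hence M(28) = 2^28 - 1 = 268435456 - 1 = 268435455.

M(n) = 2M(n-1) + 1, M(1) = 1; M(28) = 268435455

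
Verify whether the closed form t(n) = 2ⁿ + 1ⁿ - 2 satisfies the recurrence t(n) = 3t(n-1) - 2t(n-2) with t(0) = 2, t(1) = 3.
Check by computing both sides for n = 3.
From the recurrence with t(0) = 2, t(1) = 3:
  t(0) = 2, t(1) = 3, t(2) = 5, t(3) = 9
  so the recurrence gives t(3) = 9.
From the proposed closed form t(n) = 2ⁿ + 1ⁿ - 2:
  t(3) = 7.
The recurrence gives 9 but the closed form gives 7, so the closed form does not satisfy the recurrence.

No, the closed form is incorrect.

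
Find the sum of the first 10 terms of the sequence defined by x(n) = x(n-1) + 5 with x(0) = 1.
Computing the sequence terms: 1, 6, 11, 16, 21, 26, 31, 36, 41, 46
Adding these values together:

235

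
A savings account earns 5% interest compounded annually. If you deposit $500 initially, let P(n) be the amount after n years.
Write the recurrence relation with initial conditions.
Each year the balance grows by 5%, i.e. is multiplied by 1 + 5/100 = 1.05, so P(n) = 1.05 × P(n-1). The initial deposit gives P(0) = 500.
Unrolling gives the closed form P(n) = 500 × (1.05)ⁿ.

P(n) = 1.05 × P(n-1), P(0) = 500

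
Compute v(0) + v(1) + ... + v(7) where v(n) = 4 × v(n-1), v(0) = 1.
Computing the sequence terms: 1, 4, 16, 64, 256, 1024, 4096, 16384
Adding these values together:

21845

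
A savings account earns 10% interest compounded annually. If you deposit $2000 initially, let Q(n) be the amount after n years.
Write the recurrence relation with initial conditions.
Each year the balance grows by 10%, i.e. is multiplied by 1 + 10/100 = 1.1, so Q(n) = 1.1 × Q(n-1). The initial deposit gives Q(0) = 2000.
Unrolling gives the closed form Q(n) = 2000 × (1.1)ⁿ.

Q(n) = 1.1 × Q(n-1), Q(0) = 2000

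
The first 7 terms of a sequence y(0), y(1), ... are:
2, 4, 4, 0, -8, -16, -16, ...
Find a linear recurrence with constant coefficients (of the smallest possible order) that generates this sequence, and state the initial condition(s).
Look for the lowest-order linear relation among consecutive terms.
Observation: y(n) - 2·y(n-1) - (-2)·y(n-2) = 0 holds for the shown terms, and no order-1 relation y(n) = α·y(n-1) + β fits.
Check at n=3: 2·4 + (-2)·4 = 0. ✓

y(n) = 2y(n-1) - 2y(n-2), y(0) = 2, y(1) = 4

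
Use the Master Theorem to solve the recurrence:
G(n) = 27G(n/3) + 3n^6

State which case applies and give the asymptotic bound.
Master Theorem template: G(n) = a·G(n/b) + f(n).
Here: a=27, b=3, f(n)=3n^6
Compute log_b(a) = log_3(27) = 3.
f(n) = 3n^6 = Ω(n^(3+ε)) with ε = 3, and the regularity condition holds (a·f(n/b) = (a/b^6)·f(n) with a/b^6 = 3^-3 < 1). Case 3: G(n) = Θ(f(n)) = Θ(n^6).

Case 3: G(n) = Θ(n^6)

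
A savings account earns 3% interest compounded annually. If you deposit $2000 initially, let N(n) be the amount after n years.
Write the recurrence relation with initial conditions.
Each year the balance grows by 3%, i.e. is multiplied by 1 + 3/100 = 1.03, so N(n) = 1.03 × N(n-1). The initial deposit gives N(0) = 2000.
Unrolling gives the closed form N(n) = 2000 × (1.03)ⁿ.

N(n) = 1.03 × N(n-1), N(0) = 2000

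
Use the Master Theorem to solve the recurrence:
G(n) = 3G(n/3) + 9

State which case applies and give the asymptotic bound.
Master Theorem template: G(n) = a·G(n/b) + f(n).
Here: a=3, b=3, f(n)=9
Compute log_b(a) = log_3(3) = 1.
f(n) = 9 = O(n^(1-ε)) with ε = 1. Case 1: G(n) = Θ(n^log_b(a)) = Θ(n).

Case 1: G(n) = Θ(n)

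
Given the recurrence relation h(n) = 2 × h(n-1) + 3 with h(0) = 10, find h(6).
Computing step by step:
h(0) = 10
h(1) = 2 × 10 + 3 = 23
h(2) = 2 × 23 + 3 = 49
h(3) = 2 × 49 + 3 = 101
h(4) = 2 × 101 + 3 = 205
h(5) = 2 × 205 + 3 = 413
h(6) = 2 × 413 + 3 = 829

829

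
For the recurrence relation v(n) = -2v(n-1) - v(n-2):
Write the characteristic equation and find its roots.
Substitute v(n) = rⁿ and divide through by rⁿ⁻²: r² + 2r + 1 = 0
Factor: (r + 1)² = 0, so r = -1 (double root).
General solution: v(n) = (A + Bn)·(-1)ⁿ

Characteristic: r² + 2r + 1 = 0, Roots: r = -1 (double root)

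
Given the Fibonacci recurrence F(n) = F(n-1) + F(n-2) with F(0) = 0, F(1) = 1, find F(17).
Computing the sequence terms:
0, 1, 1, 2, 3, 5, 8, 13, 21, 34, 55, 89, 144, 233, 377, 610, 987, 1597

1597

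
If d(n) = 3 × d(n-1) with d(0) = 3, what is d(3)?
Computing step by step:
d(0) = 3
d(1) = 3 × 3 = 9
d(2) = 3 × 9 = 27
d(3) = 3 × 27 = 81

81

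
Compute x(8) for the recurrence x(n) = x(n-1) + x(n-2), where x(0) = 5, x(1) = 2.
Computing the sequence terms:
5, 2, 7, 9, 16, 25, 41, 66, 107

107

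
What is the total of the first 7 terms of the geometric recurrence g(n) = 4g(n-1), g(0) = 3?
Computing the sequence terms: 3, 12, 48, 192, 768, 3072, 12288
Adding these values together:

16383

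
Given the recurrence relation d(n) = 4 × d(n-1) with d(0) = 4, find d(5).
Computing step by step:
d(0) = 4
d(1) = 4 × 4 = 16
d(2) = 4 × 16 = 64
d(3) = 4 × 64 = 256
d(4) = 4 × 256 = 1024
d(5) = 4 × 1024 = 4096

4096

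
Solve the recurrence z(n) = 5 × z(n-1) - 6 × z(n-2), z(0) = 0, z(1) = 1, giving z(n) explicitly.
Recurrence: z(n) = 5 × z(n-1) - 6 × z(n-2), initial: z(0) = 0, z(1) = 1.
Characteristic equation: r² - 5r + 6 = 0, which factors as (r - 3)(r - 2) = 0, so r = 3, 2. General solution z(n) = A·3ⁿ + B·2ⁿ. From z(0) = 0: A + B = 0. From z(1) = 1: 3A + 2B = 1. Solving gives A = 1, B = -1.

z(n) = 3ⁿ - 2ⁿ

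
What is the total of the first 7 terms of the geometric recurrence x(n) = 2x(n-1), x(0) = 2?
Computing the sequence terms: 2, 4, 8, 16, 32, 64, 128
Adding these values together:

254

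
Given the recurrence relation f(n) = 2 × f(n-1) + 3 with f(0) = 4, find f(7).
Computing step by step:
f(0) = 4
f(1) = 2 × 4 + 3 = 11
f(2) = 2 × 11 + 3 = 25
f(3) = 2 × 25 + 3 = 53
f(4) = 2 × 53 + 3 = 109
f(5) = 2 × 109 + 3 = 221
f(6) = 2 × 221 + 3 = 445
f(7) = 2 × 445 + 3 = 893

893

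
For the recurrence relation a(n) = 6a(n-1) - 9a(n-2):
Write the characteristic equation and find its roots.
Substitute a(n) = rⁿ and divide through by rⁿ⁻²: r² - 6r + 9 = 0
Factor: (r - 3)² = 0, so r = 3 (double root).
General solution: a(n) = (A + Bn)·3ⁿ

Characteristic: r² - 6r + 9 = 0, Roots: r = 3 (double root)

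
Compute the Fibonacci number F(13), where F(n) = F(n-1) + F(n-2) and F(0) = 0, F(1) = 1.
Computing the sequence terms:
0, 1, 1, 2, 3, 5, 8, 13, 21, 34, 55, 89, 144, 233

233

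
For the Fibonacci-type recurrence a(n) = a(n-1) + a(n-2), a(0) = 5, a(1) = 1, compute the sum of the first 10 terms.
Computing the sequence terms: 5, 1, 6, 7, 13, 20, 33, 53, 86, 139
Adding these values together:

363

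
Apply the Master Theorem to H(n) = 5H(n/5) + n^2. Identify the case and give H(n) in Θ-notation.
Master Theorem template: H(n) = a·H(n/b) + f(n).
Here: a=5, b=5, f(n)=n^2
Compute log_b(a) = log_5(5) = 1.
f(n) = n^2 = Ω(n^(1+ε)) with ε = 1, and the regularity condition holds (a·f(n/b) = (a/b^2)·f(n) with a/b^2 = 5^-1 < 1). Case 3: H(n) = Θ(f(n)) = Θ(n^2).

Case 3: H(n) = Θ(n^2)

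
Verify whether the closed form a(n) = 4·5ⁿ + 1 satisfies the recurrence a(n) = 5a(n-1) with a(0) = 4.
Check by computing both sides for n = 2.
From the recurrence with a(0) = 4:
  a(0) = 4, a(1) = 20, a(2) = 100
  so the recurrence gives a(2) = 100.
From the proposed closed form a(n) = 4·5ⁿ + 1:
  a(2) = 101.
The recurrence gives 100 but the closed form gives 101, so the closed form does not satisfy the recurrence.

No, the closed form is incorrect.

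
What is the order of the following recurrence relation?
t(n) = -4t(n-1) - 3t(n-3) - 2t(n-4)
The order is the largest lag k for which t(n-k) appears. Here the deepest term is t(n-4), so the order is 4.

Order 4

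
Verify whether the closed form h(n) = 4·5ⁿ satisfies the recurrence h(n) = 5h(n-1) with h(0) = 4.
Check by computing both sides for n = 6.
From the recurrence with h(0) = 4:
  h(0) = 4, h(1) = 20, h(2) = 100, h(3) = 500, h(4) = 2500, h(5) = 12500, h(6) = 62500
  so the recurrence gives h(6) = 62500.
From the proposed closed form h(n) = 4·5ⁿ:
  h(6) = 62500.
Both sides give 62500 at n = 6, and the initial condition(s) match, so the closed form is consistent.

Yes, the closed form is correct.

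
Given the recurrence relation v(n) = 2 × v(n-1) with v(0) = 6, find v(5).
Computing step by step:
v(0) = 6
v(1) = 2 × 6 = 12
v(2) = 2 × 12 = 24
v(3) = 2 × 24 = 48
v(4) = 2 × 48 = 96
v(5) = 2 × 96 = 192

192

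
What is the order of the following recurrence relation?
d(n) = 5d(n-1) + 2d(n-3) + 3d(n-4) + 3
The order is the largest lag k for which d(n-k) appears. Here the deepest term is d(n-4) (the 3 term is non-homogeneous and does not affect the order), so the order is 4.

Order 4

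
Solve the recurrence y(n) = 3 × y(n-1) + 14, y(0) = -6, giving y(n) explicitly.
Recurrence: y(n) = 3 × y(n-1) + 14, initial: y(0) = -6.
Try y(n) = A·3ⁿ + C. Substituting: A·3ⁿ + C = 3(A·3ⁿ⁻¹ + C) + 14 = A·3ⁿ + 3C + 14, so C = 3C + 14, giving C = -7. Then y(0) = A - 7 = -6 gives A = 1.

y(n) = 3ⁿ - 7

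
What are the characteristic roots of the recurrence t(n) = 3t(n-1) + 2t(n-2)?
Substitute t(n) = rⁿ and divide through by rⁿ⁻²: r² - 3r - 2 = 0
Discriminant: 3² + 4·2 = 17, not a perfect square, so by the quadratic formula r = (3 ± √17)/2.
General solution: t(n) = A·r₁ⁿ + B·r₂ⁿ where r₁,r₂ = (3 ± √17)/2

Characteristic: r² - 3r - 2 = 0, Roots: r = (3 ± √17)/2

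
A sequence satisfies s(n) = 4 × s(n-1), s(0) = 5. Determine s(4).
Computing step by step:
s(0) = 5
s(1) = 4 × 5 = 20
s(2) = 4 × 20 = 80
s(3) = 4 × 80 = 320
s(4) = 4 × 320 = 1280

1280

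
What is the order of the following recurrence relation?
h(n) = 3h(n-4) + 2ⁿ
The order is the largest lag k for which h(n-k) appears. Here the deepest term is h(n-4) (the 2ⁿ term is non-homogeneous and does not affect the order), so the order is 4.

Order 4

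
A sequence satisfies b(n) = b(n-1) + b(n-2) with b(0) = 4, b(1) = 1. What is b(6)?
Computing the sequence terms:
4, 1, 5, 6, 11, 17, 28

28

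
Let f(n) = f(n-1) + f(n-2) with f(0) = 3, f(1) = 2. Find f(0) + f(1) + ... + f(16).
Computing the sequence terms: 3, 2, 5, 7, 12, 19, 31, 50, 81, 131, 212, 343, 555, 898, 1453, 2351, 3804
Adding these values together:

9957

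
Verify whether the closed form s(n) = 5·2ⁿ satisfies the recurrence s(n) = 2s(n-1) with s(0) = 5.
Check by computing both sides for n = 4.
From the recurrence with s(0) = 5:
  s(0) = 5, s(1) = 10, s(2) = 20, s(3) = 40, s(4) = 80
  so the recurrence gives s(4) = 80.
From the proposed closed form s(n) = 5·2ⁿ:
  s(4) = 80.
Both sides give 80 at n = 4, and the initial condition(s) match, so the closed form is consistent.

Yes, the closed form is correct.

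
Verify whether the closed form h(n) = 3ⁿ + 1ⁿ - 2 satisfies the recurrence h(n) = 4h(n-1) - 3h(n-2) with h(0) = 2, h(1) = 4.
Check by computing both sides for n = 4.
From the recurrence with h(0) = 2, h(1) = 4:
  h(0) = 2, h(1) = 4, h(2) = 10, h(3) = 28, h(4) = 82
  so the recurrence gives h(4) = 82.
From the proposed closed form h(n) = 3ⁿ + 1ⁿ - 2:
  h(4) = 80.
The recurrence gives 82 but the closed form gives 80, so the closed form does not satisfy the recurrence.

No, the closed form is incorrect.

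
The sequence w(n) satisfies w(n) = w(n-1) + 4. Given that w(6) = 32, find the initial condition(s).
w(6) = w(0) + 6·4, so w(0) = 32 - 24 = 8.

w(0) = 8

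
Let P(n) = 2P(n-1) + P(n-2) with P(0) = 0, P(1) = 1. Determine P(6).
Computing the sequence terms:
0, 1, 2, 5, 12, 29, 70

70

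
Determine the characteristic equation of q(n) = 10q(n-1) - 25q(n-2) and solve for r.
Substitute q(n) = rⁿ and divide through by rⁿ⁻²: r² - 10r + 25 = 0
Factor: (r - 5)² = 0, so r = 5 (double root).
General solution: q(n) = (A + Bn)·5ⁿ

Characteristic: r² - 10r + 25 = 0, Roots: r = 5 (double root)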